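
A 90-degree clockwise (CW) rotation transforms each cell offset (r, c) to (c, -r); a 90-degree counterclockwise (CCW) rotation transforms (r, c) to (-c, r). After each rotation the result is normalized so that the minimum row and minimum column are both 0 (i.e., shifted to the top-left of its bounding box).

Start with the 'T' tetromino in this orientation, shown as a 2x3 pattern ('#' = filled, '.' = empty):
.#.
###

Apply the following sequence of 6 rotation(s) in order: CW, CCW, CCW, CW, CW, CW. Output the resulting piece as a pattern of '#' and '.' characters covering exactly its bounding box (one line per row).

Start:
.#.
###
After rotation 1 (CW):
#.
##
#.
After rotation 2 (CCW):
.#.
###
After rotation 3 (CCW):
.#
##
.#
After rotation 4 (CW):
.#.
###
After rotation 5 (CW):
#.
##
#.
After rotation 6 (CW):
###
.#.

Answer: ###
.#.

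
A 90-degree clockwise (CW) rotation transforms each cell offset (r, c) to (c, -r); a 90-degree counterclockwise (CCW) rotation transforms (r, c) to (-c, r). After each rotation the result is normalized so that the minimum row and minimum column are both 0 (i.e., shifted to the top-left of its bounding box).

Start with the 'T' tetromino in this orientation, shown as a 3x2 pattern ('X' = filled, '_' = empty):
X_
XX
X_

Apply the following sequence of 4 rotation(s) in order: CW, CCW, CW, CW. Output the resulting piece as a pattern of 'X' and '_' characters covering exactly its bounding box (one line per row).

Answer: _X
XX
_X

Derivation:
Start:
X_
XX
X_
After rotation 1 (CW):
XXX
_X_
After rotation 2 (CCW):
X_
XX
X_
After rotation 3 (CW):
XXX
_X_
After rotation 4 (CW):
_X
XX
_X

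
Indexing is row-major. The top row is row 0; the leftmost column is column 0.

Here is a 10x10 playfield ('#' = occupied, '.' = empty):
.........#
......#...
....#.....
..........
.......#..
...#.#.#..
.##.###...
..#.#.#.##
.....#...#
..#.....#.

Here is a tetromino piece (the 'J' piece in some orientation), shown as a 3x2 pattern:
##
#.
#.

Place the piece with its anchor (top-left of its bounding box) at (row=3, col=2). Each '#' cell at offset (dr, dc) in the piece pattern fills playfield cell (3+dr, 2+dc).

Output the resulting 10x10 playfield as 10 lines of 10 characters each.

Answer: .........#
......#...
....#.....
..##......
..#....#..
..##.#.#..
.##.###...
..#.#.#.##
.....#...#
..#.....#.

Derivation:
Fill (3+0,2+0) = (3,2)
Fill (3+0,2+1) = (3,3)
Fill (3+1,2+0) = (4,2)
Fill (3+2,2+0) = (5,2)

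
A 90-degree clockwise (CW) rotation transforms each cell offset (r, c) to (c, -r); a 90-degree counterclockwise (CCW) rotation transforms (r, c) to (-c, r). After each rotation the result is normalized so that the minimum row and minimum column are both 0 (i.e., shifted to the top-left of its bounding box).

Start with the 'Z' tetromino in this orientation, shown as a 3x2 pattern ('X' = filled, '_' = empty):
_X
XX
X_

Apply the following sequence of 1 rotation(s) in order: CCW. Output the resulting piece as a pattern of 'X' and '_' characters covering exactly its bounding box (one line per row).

Answer: XX_
_XX

Derivation:
Start:
_X
XX
X_
After rotation 1 (CCW):
XX_
_XX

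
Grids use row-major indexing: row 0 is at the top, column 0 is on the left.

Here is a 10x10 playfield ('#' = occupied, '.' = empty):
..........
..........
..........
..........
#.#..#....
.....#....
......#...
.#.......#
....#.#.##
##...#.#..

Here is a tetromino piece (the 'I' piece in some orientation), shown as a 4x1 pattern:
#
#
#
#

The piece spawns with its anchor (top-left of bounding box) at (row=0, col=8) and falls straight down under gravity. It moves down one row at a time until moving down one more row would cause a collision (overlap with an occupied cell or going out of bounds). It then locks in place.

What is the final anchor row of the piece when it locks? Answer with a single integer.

Answer: 4

Derivation:
Spawn at (row=0, col=8). Try each row:
  row 0: fits
  row 1: fits
  row 2: fits
  row 3: fits
  row 4: fits
  row 5: blocked -> lock at row 4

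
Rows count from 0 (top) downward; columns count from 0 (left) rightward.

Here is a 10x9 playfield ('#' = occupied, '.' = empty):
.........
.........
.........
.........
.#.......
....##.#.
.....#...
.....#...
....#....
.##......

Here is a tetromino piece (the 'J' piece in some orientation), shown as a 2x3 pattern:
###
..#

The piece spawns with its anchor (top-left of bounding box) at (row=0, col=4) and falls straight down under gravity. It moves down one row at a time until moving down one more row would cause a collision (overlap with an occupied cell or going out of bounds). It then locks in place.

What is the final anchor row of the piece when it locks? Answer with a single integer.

Spawn at (row=0, col=4). Try each row:
  row 0: fits
  row 1: fits
  row 2: fits
  row 3: fits
  row 4: fits
  row 5: blocked -> lock at row 4

Answer: 4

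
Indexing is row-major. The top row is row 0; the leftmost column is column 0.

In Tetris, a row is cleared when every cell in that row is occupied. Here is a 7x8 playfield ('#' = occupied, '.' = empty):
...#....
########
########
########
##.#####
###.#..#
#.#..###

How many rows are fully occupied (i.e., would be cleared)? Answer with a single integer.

Answer: 3

Derivation:
Check each row:
  row 0: 7 empty cells -> not full
  row 1: 0 empty cells -> FULL (clear)
  row 2: 0 empty cells -> FULL (clear)
  row 3: 0 empty cells -> FULL (clear)
  row 4: 1 empty cell -> not full
  row 5: 3 empty cells -> not full
  row 6: 3 empty cells -> not full
Total rows cleared: 3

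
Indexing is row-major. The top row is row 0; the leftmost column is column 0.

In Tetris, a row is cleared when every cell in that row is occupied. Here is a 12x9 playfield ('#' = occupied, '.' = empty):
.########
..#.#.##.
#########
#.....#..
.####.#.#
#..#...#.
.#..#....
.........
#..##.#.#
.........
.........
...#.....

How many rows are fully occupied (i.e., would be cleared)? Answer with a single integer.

Check each row:
  row 0: 1 empty cell -> not full
  row 1: 5 empty cells -> not full
  row 2: 0 empty cells -> FULL (clear)
  row 3: 7 empty cells -> not full
  row 4: 3 empty cells -> not full
  row 5: 6 empty cells -> not full
  row 6: 7 empty cells -> not full
  row 7: 9 empty cells -> not full
  row 8: 4 empty cells -> not full
  row 9: 9 empty cells -> not full
  row 10: 9 empty cells -> not full
  row 11: 8 empty cells -> not full
Total rows cleared: 1

Answer: 1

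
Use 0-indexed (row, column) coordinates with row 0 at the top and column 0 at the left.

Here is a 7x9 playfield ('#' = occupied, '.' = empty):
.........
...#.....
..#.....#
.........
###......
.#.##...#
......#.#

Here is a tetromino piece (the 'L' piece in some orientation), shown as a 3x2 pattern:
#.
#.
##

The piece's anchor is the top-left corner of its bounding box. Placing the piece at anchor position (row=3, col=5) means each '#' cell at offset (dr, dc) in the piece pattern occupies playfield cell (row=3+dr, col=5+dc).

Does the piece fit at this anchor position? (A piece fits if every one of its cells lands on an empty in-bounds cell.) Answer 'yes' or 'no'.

Check each piece cell at anchor (3, 5):
  offset (0,0) -> (3,5): empty -> OK
  offset (1,0) -> (4,5): empty -> OK
  offset (2,0) -> (5,5): empty -> OK
  offset (2,1) -> (5,6): empty -> OK
All cells valid: yes

Answer: yes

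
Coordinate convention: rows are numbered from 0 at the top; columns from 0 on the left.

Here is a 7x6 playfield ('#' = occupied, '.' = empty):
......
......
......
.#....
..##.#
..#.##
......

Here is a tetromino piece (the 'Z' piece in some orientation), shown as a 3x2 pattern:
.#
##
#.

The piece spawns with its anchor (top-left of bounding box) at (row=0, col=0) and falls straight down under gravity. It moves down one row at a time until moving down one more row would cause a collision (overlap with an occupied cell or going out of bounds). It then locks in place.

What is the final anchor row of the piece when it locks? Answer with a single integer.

Spawn at (row=0, col=0). Try each row:
  row 0: fits
  row 1: fits
  row 2: blocked -> lock at row 1

Answer: 1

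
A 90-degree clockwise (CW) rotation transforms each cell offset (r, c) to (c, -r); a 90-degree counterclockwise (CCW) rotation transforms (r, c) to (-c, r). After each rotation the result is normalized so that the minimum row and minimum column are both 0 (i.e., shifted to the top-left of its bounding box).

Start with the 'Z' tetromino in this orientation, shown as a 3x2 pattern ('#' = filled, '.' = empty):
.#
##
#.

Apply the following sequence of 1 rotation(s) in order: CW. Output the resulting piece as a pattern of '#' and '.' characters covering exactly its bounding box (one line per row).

Start:
.#
##
#.
After rotation 1 (CW):
##.
.##

Answer: ##.
.##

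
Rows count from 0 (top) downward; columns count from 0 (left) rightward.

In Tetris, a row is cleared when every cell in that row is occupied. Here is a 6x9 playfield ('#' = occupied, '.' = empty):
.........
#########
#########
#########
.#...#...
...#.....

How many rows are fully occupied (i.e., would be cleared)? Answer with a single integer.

Answer: 3

Derivation:
Check each row:
  row 0: 9 empty cells -> not full
  row 1: 0 empty cells -> FULL (clear)
  row 2: 0 empty cells -> FULL (clear)
  row 3: 0 empty cells -> FULL (clear)
  row 4: 7 empty cells -> not full
  row 5: 8 empty cells -> not full
Total rows cleared: 3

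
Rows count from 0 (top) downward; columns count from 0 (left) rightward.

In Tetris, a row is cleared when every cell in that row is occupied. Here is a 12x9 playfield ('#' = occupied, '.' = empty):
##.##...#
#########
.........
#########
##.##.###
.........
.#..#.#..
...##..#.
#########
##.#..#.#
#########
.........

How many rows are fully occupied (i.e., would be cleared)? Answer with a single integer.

Answer: 4

Derivation:
Check each row:
  row 0: 4 empty cells -> not full
  row 1: 0 empty cells -> FULL (clear)
  row 2: 9 empty cells -> not full
  row 3: 0 empty cells -> FULL (clear)
  row 4: 2 empty cells -> not full
  row 5: 9 empty cells -> not full
  row 6: 6 empty cells -> not full
  row 7: 6 empty cells -> not full
  row 8: 0 empty cells -> FULL (clear)
  row 9: 4 empty cells -> not full
  row 10: 0 empty cells -> FULL (clear)
  row 11: 9 empty cells -> not full
Total rows cleared: 4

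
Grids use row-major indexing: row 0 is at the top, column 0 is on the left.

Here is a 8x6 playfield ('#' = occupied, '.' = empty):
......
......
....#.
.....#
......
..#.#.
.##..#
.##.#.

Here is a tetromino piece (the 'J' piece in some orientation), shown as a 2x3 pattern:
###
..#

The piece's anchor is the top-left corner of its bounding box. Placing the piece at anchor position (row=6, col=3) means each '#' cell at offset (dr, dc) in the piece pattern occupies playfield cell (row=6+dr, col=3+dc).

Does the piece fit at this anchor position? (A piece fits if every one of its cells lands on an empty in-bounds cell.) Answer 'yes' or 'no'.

Check each piece cell at anchor (6, 3):
  offset (0,0) -> (6,3): empty -> OK
  offset (0,1) -> (6,4): empty -> OK
  offset (0,2) -> (6,5): occupied ('#') -> FAIL
  offset (1,2) -> (7,5): empty -> OK
All cells valid: no

Answer: no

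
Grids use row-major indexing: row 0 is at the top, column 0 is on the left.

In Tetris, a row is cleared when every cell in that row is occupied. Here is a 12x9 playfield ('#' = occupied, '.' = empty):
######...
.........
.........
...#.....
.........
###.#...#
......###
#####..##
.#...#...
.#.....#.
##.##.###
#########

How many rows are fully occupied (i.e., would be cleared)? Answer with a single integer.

Answer: 1

Derivation:
Check each row:
  row 0: 3 empty cells -> not full
  row 1: 9 empty cells -> not full
  row 2: 9 empty cells -> not full
  row 3: 8 empty cells -> not full
  row 4: 9 empty cells -> not full
  row 5: 4 empty cells -> not full
  row 6: 6 empty cells -> not full
  row 7: 2 empty cells -> not full
  row 8: 7 empty cells -> not full
  row 9: 7 empty cells -> not full
  row 10: 2 empty cells -> not full
  row 11: 0 empty cells -> FULL (clear)
Total rows cleared: 1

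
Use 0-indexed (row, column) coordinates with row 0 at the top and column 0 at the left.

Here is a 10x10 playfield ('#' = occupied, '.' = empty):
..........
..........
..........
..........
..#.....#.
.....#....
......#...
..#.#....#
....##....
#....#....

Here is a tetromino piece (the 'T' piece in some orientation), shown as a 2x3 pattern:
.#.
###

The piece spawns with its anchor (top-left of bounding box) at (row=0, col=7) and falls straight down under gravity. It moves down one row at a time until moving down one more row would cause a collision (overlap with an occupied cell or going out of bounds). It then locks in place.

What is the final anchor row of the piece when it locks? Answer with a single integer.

Answer: 2

Derivation:
Spawn at (row=0, col=7). Try each row:
  row 0: fits
  row 1: fits
  row 2: fits
  row 3: blocked -> lock at row 2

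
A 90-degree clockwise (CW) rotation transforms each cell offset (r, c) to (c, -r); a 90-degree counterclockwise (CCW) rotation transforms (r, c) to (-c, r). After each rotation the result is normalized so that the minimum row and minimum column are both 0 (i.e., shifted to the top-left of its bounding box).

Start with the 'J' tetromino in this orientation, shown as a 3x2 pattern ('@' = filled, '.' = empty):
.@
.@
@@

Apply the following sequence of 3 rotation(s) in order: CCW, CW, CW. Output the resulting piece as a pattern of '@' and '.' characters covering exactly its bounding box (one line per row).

Start:
.@
.@
@@
After rotation 1 (CCW):
@@@
..@
After rotation 2 (CW):
.@
.@
@@
After rotation 3 (CW):
@..
@@@

Answer: @..
@@@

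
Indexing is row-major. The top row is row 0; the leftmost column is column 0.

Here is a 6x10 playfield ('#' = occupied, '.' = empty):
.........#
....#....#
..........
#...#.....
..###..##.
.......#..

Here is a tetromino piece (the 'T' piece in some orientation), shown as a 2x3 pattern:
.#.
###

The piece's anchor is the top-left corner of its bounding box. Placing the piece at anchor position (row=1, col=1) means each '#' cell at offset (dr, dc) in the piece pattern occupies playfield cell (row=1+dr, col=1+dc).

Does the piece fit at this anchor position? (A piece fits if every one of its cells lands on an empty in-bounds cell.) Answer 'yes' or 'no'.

Answer: yes

Derivation:
Check each piece cell at anchor (1, 1):
  offset (0,1) -> (1,2): empty -> OK
  offset (1,0) -> (2,1): empty -> OK
  offset (1,1) -> (2,2): empty -> OK
  offset (1,2) -> (2,3): empty -> OK
All cells valid: yes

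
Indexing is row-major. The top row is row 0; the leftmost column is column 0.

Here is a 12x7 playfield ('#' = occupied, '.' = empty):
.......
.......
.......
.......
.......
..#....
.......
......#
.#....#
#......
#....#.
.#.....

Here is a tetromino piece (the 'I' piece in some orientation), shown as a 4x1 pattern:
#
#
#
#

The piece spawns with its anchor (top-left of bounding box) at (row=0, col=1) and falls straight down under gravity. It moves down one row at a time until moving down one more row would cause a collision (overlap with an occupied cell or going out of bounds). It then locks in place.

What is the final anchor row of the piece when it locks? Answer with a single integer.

Answer: 4

Derivation:
Spawn at (row=0, col=1). Try each row:
  row 0: fits
  row 1: fits
  row 2: fits
  row 3: fits
  row 4: fits
  row 5: blocked -> lock at row 4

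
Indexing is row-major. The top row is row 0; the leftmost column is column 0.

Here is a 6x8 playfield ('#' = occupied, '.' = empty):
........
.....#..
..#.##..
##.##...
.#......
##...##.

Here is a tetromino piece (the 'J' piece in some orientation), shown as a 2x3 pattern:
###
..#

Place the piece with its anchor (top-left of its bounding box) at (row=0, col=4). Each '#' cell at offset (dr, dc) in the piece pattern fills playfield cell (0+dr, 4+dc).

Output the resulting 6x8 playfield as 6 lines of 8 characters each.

Fill (0+0,4+0) = (0,4)
Fill (0+0,4+1) = (0,5)
Fill (0+0,4+2) = (0,6)
Fill (0+1,4+2) = (1,6)

Answer: ....###.
.....##.
..#.##..
##.##...
.#......
##...##.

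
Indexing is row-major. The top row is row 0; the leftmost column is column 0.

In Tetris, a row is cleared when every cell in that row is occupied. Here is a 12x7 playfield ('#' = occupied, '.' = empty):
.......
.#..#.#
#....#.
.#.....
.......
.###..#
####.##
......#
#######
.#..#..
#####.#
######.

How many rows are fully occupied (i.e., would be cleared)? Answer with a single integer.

Check each row:
  row 0: 7 empty cells -> not full
  row 1: 4 empty cells -> not full
  row 2: 5 empty cells -> not full
  row 3: 6 empty cells -> not full
  row 4: 7 empty cells -> not full
  row 5: 3 empty cells -> not full
  row 6: 1 empty cell -> not full
  row 7: 6 empty cells -> not full
  row 8: 0 empty cells -> FULL (clear)
  row 9: 5 empty cells -> not full
  row 10: 1 empty cell -> not full
  row 11: 1 empty cell -> not full
Total rows cleared: 1

Answer: 1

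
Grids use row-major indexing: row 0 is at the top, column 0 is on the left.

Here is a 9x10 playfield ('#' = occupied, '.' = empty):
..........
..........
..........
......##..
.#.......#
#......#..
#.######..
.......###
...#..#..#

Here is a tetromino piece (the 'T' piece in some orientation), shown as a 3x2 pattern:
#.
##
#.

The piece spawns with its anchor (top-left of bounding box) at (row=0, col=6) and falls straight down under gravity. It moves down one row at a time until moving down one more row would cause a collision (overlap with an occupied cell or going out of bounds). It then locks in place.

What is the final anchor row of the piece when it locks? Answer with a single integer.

Spawn at (row=0, col=6). Try each row:
  row 0: fits
  row 1: blocked -> lock at row 0

Answer: 0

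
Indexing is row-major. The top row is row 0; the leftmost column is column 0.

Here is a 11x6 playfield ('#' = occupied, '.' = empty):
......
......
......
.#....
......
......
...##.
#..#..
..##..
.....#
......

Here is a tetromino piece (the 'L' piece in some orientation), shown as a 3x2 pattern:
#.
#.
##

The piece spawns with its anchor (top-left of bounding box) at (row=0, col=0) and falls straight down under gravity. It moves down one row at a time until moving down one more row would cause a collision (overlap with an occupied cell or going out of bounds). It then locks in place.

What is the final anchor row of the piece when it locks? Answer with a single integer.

Spawn at (row=0, col=0). Try each row:
  row 0: fits
  row 1: blocked -> lock at row 0

Answer: 0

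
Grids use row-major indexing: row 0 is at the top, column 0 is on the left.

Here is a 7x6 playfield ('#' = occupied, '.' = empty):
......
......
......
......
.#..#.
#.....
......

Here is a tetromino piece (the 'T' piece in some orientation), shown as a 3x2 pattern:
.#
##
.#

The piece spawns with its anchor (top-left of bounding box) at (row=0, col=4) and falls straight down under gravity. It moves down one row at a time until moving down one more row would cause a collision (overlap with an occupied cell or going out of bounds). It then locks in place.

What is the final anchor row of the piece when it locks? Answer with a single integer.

Spawn at (row=0, col=4). Try each row:
  row 0: fits
  row 1: fits
  row 2: fits
  row 3: blocked -> lock at row 2

Answer: 2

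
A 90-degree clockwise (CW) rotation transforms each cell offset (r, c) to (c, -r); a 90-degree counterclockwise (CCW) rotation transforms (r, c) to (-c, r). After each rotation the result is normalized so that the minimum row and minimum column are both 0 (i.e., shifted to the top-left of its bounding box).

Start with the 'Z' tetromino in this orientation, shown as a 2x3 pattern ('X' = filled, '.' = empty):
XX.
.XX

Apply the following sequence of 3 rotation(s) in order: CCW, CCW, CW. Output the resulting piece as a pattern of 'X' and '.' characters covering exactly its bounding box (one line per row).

Start:
XX.
.XX
After rotation 1 (CCW):
.X
XX
X.
After rotation 2 (CCW):
XX.
.XX
After rotation 3 (CW):
.X
XX
X.

Answer: .X
XX
X.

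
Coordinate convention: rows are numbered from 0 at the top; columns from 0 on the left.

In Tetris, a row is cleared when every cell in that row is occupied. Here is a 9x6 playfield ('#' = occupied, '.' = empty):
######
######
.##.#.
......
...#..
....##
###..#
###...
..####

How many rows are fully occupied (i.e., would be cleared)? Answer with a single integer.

Check each row:
  row 0: 0 empty cells -> FULL (clear)
  row 1: 0 empty cells -> FULL (clear)
  row 2: 3 empty cells -> not full
  row 3: 6 empty cells -> not full
  row 4: 5 empty cells -> not full
  row 5: 4 empty cells -> not full
  row 6: 2 empty cells -> not full
  row 7: 3 empty cells -> not full
  row 8: 2 empty cells -> not full
Total rows cleared: 2

Answer: 2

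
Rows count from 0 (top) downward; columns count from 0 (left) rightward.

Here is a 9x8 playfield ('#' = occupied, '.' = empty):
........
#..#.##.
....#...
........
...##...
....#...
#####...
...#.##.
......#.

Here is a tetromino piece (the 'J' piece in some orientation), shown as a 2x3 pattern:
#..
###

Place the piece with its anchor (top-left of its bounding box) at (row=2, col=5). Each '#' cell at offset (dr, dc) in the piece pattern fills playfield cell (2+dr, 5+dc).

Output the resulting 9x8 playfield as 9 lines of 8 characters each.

Fill (2+0,5+0) = (2,5)
Fill (2+1,5+0) = (3,5)
Fill (2+1,5+1) = (3,6)
Fill (2+1,5+2) = (3,7)

Answer: ........
#..#.##.
....##..
.....###
...##...
....#...
#####...
...#.##.
......#.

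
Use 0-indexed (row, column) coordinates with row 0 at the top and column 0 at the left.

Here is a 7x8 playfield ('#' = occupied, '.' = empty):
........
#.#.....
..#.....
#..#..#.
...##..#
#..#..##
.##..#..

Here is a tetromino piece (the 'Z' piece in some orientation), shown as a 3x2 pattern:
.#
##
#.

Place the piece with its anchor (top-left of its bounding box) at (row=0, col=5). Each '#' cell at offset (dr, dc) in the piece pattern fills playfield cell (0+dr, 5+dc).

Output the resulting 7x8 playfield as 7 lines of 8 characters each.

Fill (0+0,5+1) = (0,6)
Fill (0+1,5+0) = (1,5)
Fill (0+1,5+1) = (1,6)
Fill (0+2,5+0) = (2,5)

Answer: ......#.
#.#..##.
..#..#..
#..#..#.
...##..#
#..#..##
.##..#..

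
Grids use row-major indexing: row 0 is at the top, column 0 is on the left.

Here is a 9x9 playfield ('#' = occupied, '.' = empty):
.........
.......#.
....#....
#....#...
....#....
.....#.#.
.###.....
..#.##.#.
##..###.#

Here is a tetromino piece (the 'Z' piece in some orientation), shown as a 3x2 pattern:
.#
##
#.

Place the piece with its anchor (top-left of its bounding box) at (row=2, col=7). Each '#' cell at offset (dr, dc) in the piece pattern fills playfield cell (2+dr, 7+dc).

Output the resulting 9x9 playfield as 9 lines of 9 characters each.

Fill (2+0,7+1) = (2,8)
Fill (2+1,7+0) = (3,7)
Fill (2+1,7+1) = (3,8)
Fill (2+2,7+0) = (4,7)

Answer: .........
.......#.
....#...#
#....#.##
....#..#.
.....#.#.
.###.....
..#.##.#.
##..###.#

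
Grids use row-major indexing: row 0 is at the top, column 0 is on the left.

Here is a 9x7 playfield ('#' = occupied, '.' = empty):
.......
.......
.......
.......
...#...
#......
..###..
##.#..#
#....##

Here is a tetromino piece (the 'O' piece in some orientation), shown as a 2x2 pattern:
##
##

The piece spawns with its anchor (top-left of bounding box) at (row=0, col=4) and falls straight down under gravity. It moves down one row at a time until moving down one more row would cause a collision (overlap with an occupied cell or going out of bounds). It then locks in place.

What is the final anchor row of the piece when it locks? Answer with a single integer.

Answer: 4

Derivation:
Spawn at (row=0, col=4). Try each row:
  row 0: fits
  row 1: fits
  row 2: fits
  row 3: fits
  row 4: fits
  row 5: blocked -> lock at row 4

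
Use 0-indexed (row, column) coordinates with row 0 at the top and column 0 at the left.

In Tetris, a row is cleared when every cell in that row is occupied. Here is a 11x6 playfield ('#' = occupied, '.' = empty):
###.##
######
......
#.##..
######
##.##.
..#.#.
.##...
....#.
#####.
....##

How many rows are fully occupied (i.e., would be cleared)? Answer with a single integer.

Answer: 2

Derivation:
Check each row:
  row 0: 1 empty cell -> not full
  row 1: 0 empty cells -> FULL (clear)
  row 2: 6 empty cells -> not full
  row 3: 3 empty cells -> not full
  row 4: 0 empty cells -> FULL (clear)
  row 5: 2 empty cells -> not full
  row 6: 4 empty cells -> not full
  row 7: 4 empty cells -> not full
  row 8: 5 empty cells -> not full
  row 9: 1 empty cell -> not full
  row 10: 4 empty cells -> not full
Total rows cleared: 2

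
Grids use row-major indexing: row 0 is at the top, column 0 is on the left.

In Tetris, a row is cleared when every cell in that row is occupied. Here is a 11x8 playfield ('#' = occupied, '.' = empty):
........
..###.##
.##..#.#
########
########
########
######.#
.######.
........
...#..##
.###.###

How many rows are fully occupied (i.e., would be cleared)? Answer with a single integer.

Check each row:
  row 0: 8 empty cells -> not full
  row 1: 3 empty cells -> not full
  row 2: 4 empty cells -> not full
  row 3: 0 empty cells -> FULL (clear)
  row 4: 0 empty cells -> FULL (clear)
  row 5: 0 empty cells -> FULL (clear)
  row 6: 1 empty cell -> not full
  row 7: 2 empty cells -> not full
  row 8: 8 empty cells -> not full
  row 9: 5 empty cells -> not full
  row 10: 2 empty cells -> not full
Total rows cleared: 3

Answer: 3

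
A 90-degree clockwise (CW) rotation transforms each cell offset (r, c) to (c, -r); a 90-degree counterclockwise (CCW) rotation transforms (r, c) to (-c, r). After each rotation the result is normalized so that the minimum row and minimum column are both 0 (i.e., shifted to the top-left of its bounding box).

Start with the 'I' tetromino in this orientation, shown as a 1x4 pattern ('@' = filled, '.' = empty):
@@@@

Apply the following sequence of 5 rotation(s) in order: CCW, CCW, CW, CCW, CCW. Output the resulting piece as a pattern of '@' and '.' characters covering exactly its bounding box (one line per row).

Start:
@@@@
After rotation 1 (CCW):
@
@
@
@
After rotation 2 (CCW):
@@@@
After rotation 3 (CW):
@
@
@
@
After rotation 4 (CCW):
@@@@
After rotation 5 (CCW):
@
@
@
@

Answer: @
@
@
@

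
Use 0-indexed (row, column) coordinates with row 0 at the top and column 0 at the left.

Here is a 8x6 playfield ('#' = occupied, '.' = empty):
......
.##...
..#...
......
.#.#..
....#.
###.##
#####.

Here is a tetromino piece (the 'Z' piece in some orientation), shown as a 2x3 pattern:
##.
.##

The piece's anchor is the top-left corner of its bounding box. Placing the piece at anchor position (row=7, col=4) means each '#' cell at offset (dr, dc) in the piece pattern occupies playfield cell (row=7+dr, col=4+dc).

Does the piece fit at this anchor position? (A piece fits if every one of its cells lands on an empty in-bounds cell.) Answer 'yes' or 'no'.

Check each piece cell at anchor (7, 4):
  offset (0,0) -> (7,4): occupied ('#') -> FAIL
  offset (0,1) -> (7,5): empty -> OK
  offset (1,1) -> (8,5): out of bounds -> FAIL
  offset (1,2) -> (8,6): out of bounds -> FAIL
All cells valid: no

Answer: no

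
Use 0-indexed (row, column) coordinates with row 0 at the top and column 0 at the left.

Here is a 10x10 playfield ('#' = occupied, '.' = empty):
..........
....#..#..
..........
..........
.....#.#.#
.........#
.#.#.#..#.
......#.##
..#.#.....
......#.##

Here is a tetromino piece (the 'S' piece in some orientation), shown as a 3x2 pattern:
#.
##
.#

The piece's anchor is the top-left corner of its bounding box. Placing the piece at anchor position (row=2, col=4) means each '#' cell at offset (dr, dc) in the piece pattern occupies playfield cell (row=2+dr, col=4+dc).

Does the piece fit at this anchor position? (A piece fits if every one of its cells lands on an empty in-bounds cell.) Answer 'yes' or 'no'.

Check each piece cell at anchor (2, 4):
  offset (0,0) -> (2,4): empty -> OK
  offset (1,0) -> (3,4): empty -> OK
  offset (1,1) -> (3,5): empty -> OK
  offset (2,1) -> (4,5): occupied ('#') -> FAIL
All cells valid: no

Answer: no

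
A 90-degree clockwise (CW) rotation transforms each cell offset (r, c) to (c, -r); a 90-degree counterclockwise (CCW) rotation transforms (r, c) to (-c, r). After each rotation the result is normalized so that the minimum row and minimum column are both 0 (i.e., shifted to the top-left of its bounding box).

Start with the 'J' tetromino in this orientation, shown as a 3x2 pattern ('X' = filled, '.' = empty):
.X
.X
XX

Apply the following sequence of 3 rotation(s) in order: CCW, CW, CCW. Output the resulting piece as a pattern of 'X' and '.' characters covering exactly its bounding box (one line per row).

Start:
.X
.X
XX
After rotation 1 (CCW):
XXX
..X
After rotation 2 (CW):
.X
.X
XX
After rotation 3 (CCW):
XXX
..X

Answer: XXX
..X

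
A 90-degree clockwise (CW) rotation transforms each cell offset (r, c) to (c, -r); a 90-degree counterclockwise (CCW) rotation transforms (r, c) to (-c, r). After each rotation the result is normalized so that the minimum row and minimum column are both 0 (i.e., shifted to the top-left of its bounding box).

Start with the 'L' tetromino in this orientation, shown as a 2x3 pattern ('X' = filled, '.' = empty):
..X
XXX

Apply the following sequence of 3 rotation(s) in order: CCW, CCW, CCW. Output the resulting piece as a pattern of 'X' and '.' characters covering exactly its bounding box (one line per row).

Start:
..X
XXX
After rotation 1 (CCW):
XX
.X
.X
After rotation 2 (CCW):
XXX
X..
After rotation 3 (CCW):
X.
X.
XX

Answer: X.
X.
XX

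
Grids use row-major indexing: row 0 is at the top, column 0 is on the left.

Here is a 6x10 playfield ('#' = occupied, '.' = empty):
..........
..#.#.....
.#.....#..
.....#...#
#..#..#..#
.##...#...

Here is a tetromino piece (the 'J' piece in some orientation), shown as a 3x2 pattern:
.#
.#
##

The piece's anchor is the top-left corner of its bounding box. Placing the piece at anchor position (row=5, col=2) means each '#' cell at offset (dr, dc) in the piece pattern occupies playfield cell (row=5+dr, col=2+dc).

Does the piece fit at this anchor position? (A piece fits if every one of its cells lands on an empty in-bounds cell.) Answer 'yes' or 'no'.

Check each piece cell at anchor (5, 2):
  offset (0,1) -> (5,3): empty -> OK
  offset (1,1) -> (6,3): out of bounds -> FAIL
  offset (2,0) -> (7,2): out of bounds -> FAIL
  offset (2,1) -> (7,3): out of bounds -> FAIL
All cells valid: no

Answer: no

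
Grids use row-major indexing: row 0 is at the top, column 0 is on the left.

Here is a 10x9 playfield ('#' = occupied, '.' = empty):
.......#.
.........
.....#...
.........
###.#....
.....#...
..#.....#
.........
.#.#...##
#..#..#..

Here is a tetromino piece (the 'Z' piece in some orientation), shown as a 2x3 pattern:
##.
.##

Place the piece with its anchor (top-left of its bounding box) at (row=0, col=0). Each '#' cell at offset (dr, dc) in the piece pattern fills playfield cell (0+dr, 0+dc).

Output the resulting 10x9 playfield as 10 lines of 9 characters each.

Fill (0+0,0+0) = (0,0)
Fill (0+0,0+1) = (0,1)
Fill (0+1,0+1) = (1,1)
Fill (0+1,0+2) = (1,2)

Answer: ##.....#.
.##......
.....#...
.........
###.#....
.....#...
..#.....#
.........
.#.#...##
#..#..#..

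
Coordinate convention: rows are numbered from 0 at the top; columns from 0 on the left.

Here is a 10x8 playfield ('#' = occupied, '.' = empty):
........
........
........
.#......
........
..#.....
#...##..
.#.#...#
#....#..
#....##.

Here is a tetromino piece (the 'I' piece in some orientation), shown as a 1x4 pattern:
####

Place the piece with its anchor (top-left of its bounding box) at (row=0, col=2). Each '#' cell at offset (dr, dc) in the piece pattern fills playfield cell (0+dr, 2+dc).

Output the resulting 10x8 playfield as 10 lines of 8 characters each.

Fill (0+0,2+0) = (0,2)
Fill (0+0,2+1) = (0,3)
Fill (0+0,2+2) = (0,4)
Fill (0+0,2+3) = (0,5)

Answer: ..####..
........
........
.#......
........
..#.....
#...##..
.#.#...#
#....#..
#....##.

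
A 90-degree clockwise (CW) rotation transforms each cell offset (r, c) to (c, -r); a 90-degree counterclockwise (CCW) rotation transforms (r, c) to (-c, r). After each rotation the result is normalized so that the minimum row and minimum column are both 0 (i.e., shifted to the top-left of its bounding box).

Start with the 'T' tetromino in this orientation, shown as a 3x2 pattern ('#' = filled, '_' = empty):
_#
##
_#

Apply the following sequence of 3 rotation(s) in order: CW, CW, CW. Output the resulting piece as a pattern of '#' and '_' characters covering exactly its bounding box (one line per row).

Start:
_#
##
_#
After rotation 1 (CW):
_#_
###
After rotation 2 (CW):
#_
##
#_
After rotation 3 (CW):
###
_#_

Answer: ###
_#_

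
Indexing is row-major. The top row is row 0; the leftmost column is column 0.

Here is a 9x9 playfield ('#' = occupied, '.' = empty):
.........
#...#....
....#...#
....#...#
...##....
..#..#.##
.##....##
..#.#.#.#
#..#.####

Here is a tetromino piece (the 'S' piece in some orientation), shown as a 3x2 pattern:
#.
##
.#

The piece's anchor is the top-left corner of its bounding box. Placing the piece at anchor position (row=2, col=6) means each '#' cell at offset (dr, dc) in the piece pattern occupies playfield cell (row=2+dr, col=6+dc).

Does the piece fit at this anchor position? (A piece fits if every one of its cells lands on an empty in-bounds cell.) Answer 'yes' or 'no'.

Check each piece cell at anchor (2, 6):
  offset (0,0) -> (2,6): empty -> OK
  offset (1,0) -> (3,6): empty -> OK
  offset (1,1) -> (3,7): empty -> OK
  offset (2,1) -> (4,7): empty -> OK
All cells valid: yes

Answer: yes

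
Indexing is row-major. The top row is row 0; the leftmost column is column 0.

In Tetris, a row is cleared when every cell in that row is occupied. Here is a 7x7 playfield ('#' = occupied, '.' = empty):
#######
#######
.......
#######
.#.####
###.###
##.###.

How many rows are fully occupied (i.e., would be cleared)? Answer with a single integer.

Check each row:
  row 0: 0 empty cells -> FULL (clear)
  row 1: 0 empty cells -> FULL (clear)
  row 2: 7 empty cells -> not full
  row 3: 0 empty cells -> FULL (clear)
  row 4: 2 empty cells -> not full
  row 5: 1 empty cell -> not full
  row 6: 2 empty cells -> not full
Total rows cleared: 3

Answer: 3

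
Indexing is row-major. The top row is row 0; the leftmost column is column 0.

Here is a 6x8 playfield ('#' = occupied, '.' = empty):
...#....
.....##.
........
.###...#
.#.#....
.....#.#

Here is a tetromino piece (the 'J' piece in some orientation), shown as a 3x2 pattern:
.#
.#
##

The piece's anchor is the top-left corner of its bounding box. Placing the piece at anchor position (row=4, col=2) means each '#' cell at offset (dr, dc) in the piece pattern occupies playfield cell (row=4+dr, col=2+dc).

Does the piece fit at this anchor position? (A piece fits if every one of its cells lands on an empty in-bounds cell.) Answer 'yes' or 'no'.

Check each piece cell at anchor (4, 2):
  offset (0,1) -> (4,3): occupied ('#') -> FAIL
  offset (1,1) -> (5,3): empty -> OK
  offset (2,0) -> (6,2): out of bounds -> FAIL
  offset (2,1) -> (6,3): out of bounds -> FAIL
All cells valid: no

Answer: no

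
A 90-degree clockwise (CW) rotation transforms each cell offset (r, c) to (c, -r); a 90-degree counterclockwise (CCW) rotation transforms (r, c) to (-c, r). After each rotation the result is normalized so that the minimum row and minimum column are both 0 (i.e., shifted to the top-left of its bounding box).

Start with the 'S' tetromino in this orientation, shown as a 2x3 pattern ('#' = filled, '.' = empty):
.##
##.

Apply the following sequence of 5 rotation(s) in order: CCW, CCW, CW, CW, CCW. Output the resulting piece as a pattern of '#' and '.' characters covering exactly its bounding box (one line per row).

Start:
.##
##.
After rotation 1 (CCW):
#.
##
.#
After rotation 2 (CCW):
.##
##.
After rotation 3 (CW):
#.
##
.#
After rotation 4 (CW):
.##
##.
After rotation 5 (CCW):
#.
##
.#

Answer: #.
##
.#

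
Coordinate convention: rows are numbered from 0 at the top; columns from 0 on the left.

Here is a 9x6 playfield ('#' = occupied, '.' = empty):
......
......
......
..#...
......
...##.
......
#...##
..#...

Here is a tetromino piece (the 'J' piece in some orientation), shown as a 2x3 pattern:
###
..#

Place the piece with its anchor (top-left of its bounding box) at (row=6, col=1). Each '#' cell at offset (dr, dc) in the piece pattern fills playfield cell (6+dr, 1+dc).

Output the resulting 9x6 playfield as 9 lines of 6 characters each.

Answer: ......
......
......
..#...
......
...##.
.###..
#..###
..#...

Derivation:
Fill (6+0,1+0) = (6,1)
Fill (6+0,1+1) = (6,2)
Fill (6+0,1+2) = (6,3)
Fill (6+1,1+2) = (7,3)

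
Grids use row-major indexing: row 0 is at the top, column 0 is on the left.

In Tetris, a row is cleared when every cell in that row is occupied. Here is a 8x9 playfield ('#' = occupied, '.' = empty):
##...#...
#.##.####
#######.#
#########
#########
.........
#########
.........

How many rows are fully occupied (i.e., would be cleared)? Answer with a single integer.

Check each row:
  row 0: 6 empty cells -> not full
  row 1: 2 empty cells -> not full
  row 2: 1 empty cell -> not full
  row 3: 0 empty cells -> FULL (clear)
  row 4: 0 empty cells -> FULL (clear)
  row 5: 9 empty cells -> not full
  row 6: 0 empty cells -> FULL (clear)
  row 7: 9 empty cells -> not full
Total rows cleared: 3

Answer: 3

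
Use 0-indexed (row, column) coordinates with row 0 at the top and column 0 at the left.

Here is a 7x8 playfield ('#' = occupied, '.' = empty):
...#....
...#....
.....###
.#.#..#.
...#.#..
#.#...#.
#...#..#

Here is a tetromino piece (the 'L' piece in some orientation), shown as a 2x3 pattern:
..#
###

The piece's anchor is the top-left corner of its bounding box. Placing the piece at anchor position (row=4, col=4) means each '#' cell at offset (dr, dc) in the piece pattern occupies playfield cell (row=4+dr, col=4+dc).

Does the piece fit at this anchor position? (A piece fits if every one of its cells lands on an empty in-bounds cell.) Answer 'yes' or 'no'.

Answer: no

Derivation:
Check each piece cell at anchor (4, 4):
  offset (0,2) -> (4,6): empty -> OK
  offset (1,0) -> (5,4): empty -> OK
  offset (1,1) -> (5,5): empty -> OK
  offset (1,2) -> (5,6): occupied ('#') -> FAIL
All cells valid: no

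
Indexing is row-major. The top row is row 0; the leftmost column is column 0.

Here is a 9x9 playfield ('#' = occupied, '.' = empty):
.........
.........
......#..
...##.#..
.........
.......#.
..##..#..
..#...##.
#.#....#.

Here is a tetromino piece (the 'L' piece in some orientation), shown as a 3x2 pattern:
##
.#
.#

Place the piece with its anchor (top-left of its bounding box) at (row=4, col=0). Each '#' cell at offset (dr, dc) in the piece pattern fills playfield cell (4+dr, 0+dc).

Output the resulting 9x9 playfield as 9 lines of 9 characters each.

Fill (4+0,0+0) = (4,0)
Fill (4+0,0+1) = (4,1)
Fill (4+1,0+1) = (5,1)
Fill (4+2,0+1) = (6,1)

Answer: .........
.........
......#..
...##.#..
##.......
.#.....#.
.###..#..
..#...##.
#.#....#.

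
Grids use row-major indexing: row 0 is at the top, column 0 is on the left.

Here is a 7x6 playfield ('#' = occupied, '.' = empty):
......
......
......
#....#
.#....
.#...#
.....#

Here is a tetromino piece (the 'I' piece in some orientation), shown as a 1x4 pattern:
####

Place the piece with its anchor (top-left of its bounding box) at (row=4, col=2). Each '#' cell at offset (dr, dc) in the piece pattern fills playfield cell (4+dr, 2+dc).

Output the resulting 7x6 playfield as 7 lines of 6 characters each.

Fill (4+0,2+0) = (4,2)
Fill (4+0,2+1) = (4,3)
Fill (4+0,2+2) = (4,4)
Fill (4+0,2+3) = (4,5)

Answer: ......
......
......
#....#
.#####
.#...#
.....#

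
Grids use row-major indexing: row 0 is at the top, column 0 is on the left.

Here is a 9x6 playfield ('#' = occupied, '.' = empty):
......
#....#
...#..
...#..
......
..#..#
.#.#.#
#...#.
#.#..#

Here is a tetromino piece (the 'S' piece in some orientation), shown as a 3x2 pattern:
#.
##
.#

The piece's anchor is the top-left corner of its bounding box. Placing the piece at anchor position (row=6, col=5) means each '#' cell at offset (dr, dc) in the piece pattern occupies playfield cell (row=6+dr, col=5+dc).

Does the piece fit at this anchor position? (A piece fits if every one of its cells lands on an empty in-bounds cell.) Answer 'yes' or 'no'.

Answer: no

Derivation:
Check each piece cell at anchor (6, 5):
  offset (0,0) -> (6,5): occupied ('#') -> FAIL
  offset (1,0) -> (7,5): empty -> OK
  offset (1,1) -> (7,6): out of bounds -> FAIL
  offset (2,1) -> (8,6): out of bounds -> FAIL
All cells valid: no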